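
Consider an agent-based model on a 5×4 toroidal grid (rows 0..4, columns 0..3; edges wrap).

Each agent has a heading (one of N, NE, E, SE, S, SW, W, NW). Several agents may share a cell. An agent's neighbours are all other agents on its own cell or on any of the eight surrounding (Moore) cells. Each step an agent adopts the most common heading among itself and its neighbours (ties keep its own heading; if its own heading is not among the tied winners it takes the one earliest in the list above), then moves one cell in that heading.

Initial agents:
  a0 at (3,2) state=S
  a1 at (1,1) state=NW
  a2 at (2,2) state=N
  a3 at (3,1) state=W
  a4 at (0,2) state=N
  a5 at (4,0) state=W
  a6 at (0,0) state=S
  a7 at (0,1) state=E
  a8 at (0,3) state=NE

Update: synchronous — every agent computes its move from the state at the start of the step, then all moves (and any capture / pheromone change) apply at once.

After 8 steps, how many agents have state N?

t=1: a0@(4,2):S a1@(0,1):N a2@(1,2):N a3@(3,0):W a4@(4,2):N a5@(4,3):W a6@(1,0):S a7@(0,2):E a8@(4,0):NE
t=2: a0@(3,2):N a1@(4,1):N a2@(0,2):N a3@(3,3):W a4@(3,2):N a5@(4,2):W a6@(2,0):S a7@(4,2):N a8@(4,3):W
t=3: a0@(2,2):N a1@(3,1):N a2@(4,2):N a3@(3,2):W a4@(2,2):N a5@(3,2):N a6@(3,0):S a7@(3,2):N a8@(3,3):N
t=4: a0@(1,2):N a1@(2,1):N a2@(3,2):N a3@(2,2):N a4@(1,2):N a5@(2,2):N a6@(2,0):N a7@(2,2):N a8@(2,3):N
t=5: a0@(0,2):N a1@(1,1):N a2@(2,2):N a3@(1,2):N a4@(0,2):N a5@(1,2):N a6@(1,0):N a7@(1,2):N a8@(1,3):N
t=6: a0@(4,2):N a1@(0,1):N a2@(1,2):N a3@(0,2):N a4@(4,2):N a5@(0,2):N a6@(0,0):N a7@(0,2):N a8@(0,3):N
t=7: a0@(3,2):N a1@(4,1):N a2@(0,2):N a3@(4,2):N a4@(3,2):N a5@(4,2):N a6@(4,0):N a7@(4,2):N a8@(4,3):N
t=8: a0@(2,2):N a1@(3,1):N a2@(4,2):N a3@(3,2):N a4@(2,2):N a5@(3,2):N a6@(3,0):N a7@(3,2):N a8@(3,3):N

9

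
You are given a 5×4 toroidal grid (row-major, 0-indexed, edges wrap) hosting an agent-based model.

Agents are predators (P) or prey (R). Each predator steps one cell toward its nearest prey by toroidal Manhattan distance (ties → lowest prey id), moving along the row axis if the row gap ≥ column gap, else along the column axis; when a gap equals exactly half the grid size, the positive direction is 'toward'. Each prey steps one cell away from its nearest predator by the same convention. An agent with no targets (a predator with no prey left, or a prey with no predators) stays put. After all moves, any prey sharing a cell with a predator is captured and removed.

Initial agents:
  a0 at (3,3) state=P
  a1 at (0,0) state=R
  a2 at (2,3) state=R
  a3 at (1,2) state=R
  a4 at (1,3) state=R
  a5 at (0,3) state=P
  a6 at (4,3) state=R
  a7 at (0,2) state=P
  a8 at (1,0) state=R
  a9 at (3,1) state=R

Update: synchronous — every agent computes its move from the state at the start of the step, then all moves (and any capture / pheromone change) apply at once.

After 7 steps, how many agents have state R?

4

t=1: a0@(2,3):P a1@(0,1):R a2@(1,3):R a3@(2,2):R a5@(0,0):P a6@(0,3):R a7@(1,2):P a8@(2,0):R a9@(3,0):R
t=2: a0@(1,3):P a1@(0,2):R a2@(0,3):R a3@(2,1):R a5@(0,1):P a6@(0,2):R a7@(1,3):P a8@(2,1):R a9@(4,0):R
t=3: a0@(0,3):P a2@(4,3):R a3@(3,1):R a5@(0,2):P a7@(0,3):P a8@(3,1):R a9@(3,0):R
t=4: a0@(4,3):P a2@(3,3):R a3@(2,1):R a5@(4,2):P a7@(4,3):P a8@(2,1):R a9@(2,0):R
t=5: a0@(3,3):P a2@(2,3):R a3@(1,1):R a5@(3,2):P a7@(3,3):P a8@(1,1):R a9@(1,0):R
t=6: a0@(2,3):P a2@(1,3):R a3@(0,1):R a5@(2,2):P a7@(2,3):P a8@(0,1):R a9@(0,0):R
t=7: a0@(1,3):P a2@(0,3):R a3@(4,1):R a5@(1,2):P a7@(1,3):P a8@(4,1):R a9@(4,0):R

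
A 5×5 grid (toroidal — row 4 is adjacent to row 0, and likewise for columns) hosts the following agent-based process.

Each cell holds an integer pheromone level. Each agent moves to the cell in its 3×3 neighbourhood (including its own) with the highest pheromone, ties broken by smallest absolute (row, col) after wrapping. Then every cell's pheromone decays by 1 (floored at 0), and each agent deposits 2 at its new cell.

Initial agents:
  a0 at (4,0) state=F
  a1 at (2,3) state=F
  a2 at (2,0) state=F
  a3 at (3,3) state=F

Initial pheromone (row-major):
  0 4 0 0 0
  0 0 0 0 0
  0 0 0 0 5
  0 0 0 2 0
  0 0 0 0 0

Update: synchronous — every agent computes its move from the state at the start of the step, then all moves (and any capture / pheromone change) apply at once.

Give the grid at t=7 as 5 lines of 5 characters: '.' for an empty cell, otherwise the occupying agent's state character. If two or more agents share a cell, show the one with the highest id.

t=1: a0@(0,1) a1@(2,4) a2@(2,4) a3@(2,4) | pheromone: 0 5 0 0 0 / 0 0 0 0 0 / 0 0 0 0 10 / 0 0 0 1 0 / 0 0 0 0 0
t=2: a0@(0,1) a1@(2,4) a2@(2,4) a3@(2,4) | pheromone: 0 6 0 0 0 / 0 0 0 0 0 / 0 0 0 0 15 / 0 0 0 0 0 / 0 0 0 0 0
t=3: a0@(0,1) a1@(2,4) a2@(2,4) a3@(2,4) | pheromone: 0 7 0 0 0 / 0 0 0 0 0 / 0 0 0 0 20 / 0 0 0 0 0 / 0 0 0 0 0
t=4: a0@(0,1) a1@(2,4) a2@(2,4) a3@(2,4) | pheromone: 0 8 0 0 0 / 0 0 0 0 0 / 0 0 0 0 25 / 0 0 0 0 0 / 0 0 0 0 0
t=5: a0@(0,1) a1@(2,4) a2@(2,4) a3@(2,4) | pheromone: 0 9 0 0 0 / 0 0 0 0 0 / 0 0 0 0 30 / 0 0 0 0 0 / 0 0 0 0 0
t=6: a0@(0,1) a1@(2,4) a2@(2,4) a3@(2,4) | pheromone: 0 10 0 0 0 / 0 0 0 0 0 / 0 0 0 0 35 / 0 0 0 0 0 / 0 0 0 0 0
t=7: a0@(0,1) a1@(2,4) a2@(2,4) a3@(2,4) | pheromone: 0 11 0 0 0 / 0 0 0 0 0 / 0 0 0 0 40 / 0 0 0 0 0 / 0 0 0 0 0

.F...
.....
....F
.....
.....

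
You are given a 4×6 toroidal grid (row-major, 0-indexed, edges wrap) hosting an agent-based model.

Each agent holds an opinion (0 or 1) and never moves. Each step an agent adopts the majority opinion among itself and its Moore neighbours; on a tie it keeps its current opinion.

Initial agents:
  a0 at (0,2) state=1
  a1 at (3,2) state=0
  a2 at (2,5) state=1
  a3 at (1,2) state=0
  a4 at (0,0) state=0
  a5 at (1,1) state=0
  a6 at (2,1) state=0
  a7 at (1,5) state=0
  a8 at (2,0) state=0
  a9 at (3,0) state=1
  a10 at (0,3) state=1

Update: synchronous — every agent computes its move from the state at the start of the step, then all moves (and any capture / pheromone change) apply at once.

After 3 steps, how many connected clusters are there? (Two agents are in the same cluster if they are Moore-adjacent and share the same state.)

1

t=1: a0@(0,2):0 a1@(3,2):0 a2@(2,5):1 a3@(1,2):0 a4@(0,0):0 a5@(1,1):0 a6@(2,1):0 a7@(1,5):0 a8@(2,0):0 a9@(3,0):0 a10@(0,3):1
t=2: a0@(0,2):0 a1@(3,2):0 a2@(2,5):0 a3@(1,2):0 a4@(0,0):0 a5@(1,1):0 a6@(2,1):0 a7@(1,5):0 a8@(2,0):0 a9@(3,0):0 a10@(0,3):0
t=3: (unchanged — steady state)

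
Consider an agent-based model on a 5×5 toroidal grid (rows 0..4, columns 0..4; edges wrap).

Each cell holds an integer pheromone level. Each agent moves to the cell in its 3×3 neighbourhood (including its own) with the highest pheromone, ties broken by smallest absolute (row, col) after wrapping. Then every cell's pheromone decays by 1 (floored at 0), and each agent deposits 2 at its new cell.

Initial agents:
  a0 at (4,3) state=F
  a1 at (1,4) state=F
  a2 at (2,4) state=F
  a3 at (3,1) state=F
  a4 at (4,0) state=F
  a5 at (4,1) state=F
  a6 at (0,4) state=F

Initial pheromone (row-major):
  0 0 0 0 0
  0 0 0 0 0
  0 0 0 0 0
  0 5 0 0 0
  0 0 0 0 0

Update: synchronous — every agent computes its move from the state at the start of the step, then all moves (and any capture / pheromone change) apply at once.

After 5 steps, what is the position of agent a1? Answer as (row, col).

t=1: a0@(0,2) a1@(0,0) a2@(1,0) a3@(3,1) a4@(3,1) a5@(3,1) a6@(0,0) | pheromone: 4 0 2 0 0 / 2 0 0 0 0 / 0 0 0 0 0 / 0 10 0 0 0 / 0 0 0 0 0
t=2: a0@(0,2) a1@(0,0) a2@(0,0) a3@(3,1) a4@(3,1) a5@(3,1) a6@(0,0) | pheromone: 9 0 3 0 0 / 1 0 0 0 0 / 0 0 0 0 0 / 0 15 0 0 0 / 0 0 0 0 0
t=3: a0@(0,2) a1@(0,0) a2@(0,0) a3@(3,1) a4@(3,1) a5@(3,1) a6@(0,0) | pheromone: 14 0 4 0 0 / 0 0 0 0 0 / 0 0 0 0 0 / 0 20 0 0 0 / 0 0 0 0 0
t=4: a0@(0,2) a1@(0,0) a2@(0,0) a3@(3,1) a4@(3,1) a5@(3,1) a6@(0,0) | pheromone: 19 0 5 0 0 / 0 0 0 0 0 / 0 0 0 0 0 / 0 25 0 0 0 / 0 0 0 0 0
t=5: a0@(0,2) a1@(0,0) a2@(0,0) a3@(3,1) a4@(3,1) a5@(3,1) a6@(0,0) | pheromone: 24 0 6 0 0 / 0 0 0 0 0 / 0 0 0 0 0 / 0 30 0 0 0 / 0 0 0 0 0

(0, 0)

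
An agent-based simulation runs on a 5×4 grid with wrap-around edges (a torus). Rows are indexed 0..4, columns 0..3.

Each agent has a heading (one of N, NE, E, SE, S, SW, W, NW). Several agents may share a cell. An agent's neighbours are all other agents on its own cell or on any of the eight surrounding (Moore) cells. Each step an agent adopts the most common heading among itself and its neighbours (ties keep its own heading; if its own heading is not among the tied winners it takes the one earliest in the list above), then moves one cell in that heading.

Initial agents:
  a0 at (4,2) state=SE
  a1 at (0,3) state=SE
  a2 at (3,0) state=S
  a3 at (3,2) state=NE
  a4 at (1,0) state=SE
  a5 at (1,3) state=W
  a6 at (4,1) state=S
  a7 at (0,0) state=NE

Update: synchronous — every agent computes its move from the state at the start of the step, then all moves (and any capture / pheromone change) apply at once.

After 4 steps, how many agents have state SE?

7

t=1: a0@(0,3):SE a1@(1,0):SE a2@(4,0):S a3@(2,3):NE a4@(2,1):SE a5@(2,0):SE a6@(0,1):S a7@(1,1):SE
t=2: a0@(1,0):SE a1@(2,1):SE a2@(0,0):S a3@(3,0):SE a4@(3,2):SE a5@(3,1):SE a6@(1,1):S a7@(2,2):SE
t=3: a0@(2,1):SE a1@(3,2):SE a2@(1,0):S a3@(4,1):SE a4@(4,3):SE a5@(4,2):SE a6@(2,2):SE a7@(3,3):SE
t=4: a0@(3,2):SE a1@(4,3):SE a2@(2,0):S a3@(0,2):SE a4@(0,0):SE a5@(0,3):SE a6@(3,3):SE a7@(4,0):SE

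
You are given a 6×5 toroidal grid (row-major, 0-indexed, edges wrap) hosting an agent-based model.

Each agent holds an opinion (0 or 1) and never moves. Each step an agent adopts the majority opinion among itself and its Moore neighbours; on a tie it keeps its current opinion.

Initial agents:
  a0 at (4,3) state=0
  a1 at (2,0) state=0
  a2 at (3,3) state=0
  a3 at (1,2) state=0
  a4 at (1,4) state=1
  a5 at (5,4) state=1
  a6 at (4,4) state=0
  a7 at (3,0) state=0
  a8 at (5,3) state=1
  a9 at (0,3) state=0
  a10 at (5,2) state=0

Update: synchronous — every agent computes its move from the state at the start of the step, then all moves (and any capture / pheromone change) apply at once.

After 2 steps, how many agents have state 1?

0

t=1: a0@(4,3):0 a1@(2,0):0 a2@(3,3):0 a3@(1,2):0 a4@(1,4):0 a5@(5,4):0 a6@(4,4):0 a7@(3,0):0 a8@(5,3):0 a9@(0,3):0 a10@(5,2):0
t=2: (unchanged — steady state)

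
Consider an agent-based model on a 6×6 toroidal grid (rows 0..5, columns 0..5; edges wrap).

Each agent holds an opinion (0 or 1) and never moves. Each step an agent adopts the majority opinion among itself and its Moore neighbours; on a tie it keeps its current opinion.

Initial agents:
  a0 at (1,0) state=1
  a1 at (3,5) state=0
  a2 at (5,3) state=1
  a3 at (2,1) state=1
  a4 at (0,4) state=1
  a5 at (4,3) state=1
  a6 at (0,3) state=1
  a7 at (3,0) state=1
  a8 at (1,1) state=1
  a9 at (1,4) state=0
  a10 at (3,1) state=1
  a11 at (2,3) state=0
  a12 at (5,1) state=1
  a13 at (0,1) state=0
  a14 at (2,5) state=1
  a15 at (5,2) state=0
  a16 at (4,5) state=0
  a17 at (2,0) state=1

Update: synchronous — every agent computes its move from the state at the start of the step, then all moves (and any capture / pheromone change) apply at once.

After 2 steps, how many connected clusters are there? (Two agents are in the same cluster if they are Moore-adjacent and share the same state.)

t=1: a0@(1,0):1 a1@(3,5):1 a2@(5,3):1 a3@(2,1):1 a4@(0,4):1 a5@(4,3):1 a6@(0,3):1 a7@(3,0):1 a8@(1,1):1 a9@(1,4):1 a10@(3,1):1 a11@(2,3):0 a12@(5,1):0 a13@(0,1):1 a14@(2,5):1 a15@(5,2):1 a16@(4,5):0 a17@(2,0):1
t=2: a0@(1,0):1 a1@(3,5):1 a2@(5,3):1 a3@(2,1):1 a4@(0,4):1 a5@(4,3):1 a6@(0,3):1 a7@(3,0):1 a8@(1,1):1 a9@(1,4):1 a10@(3,1):1 a11@(2,3):0 a12@(5,1):1 a13@(0,1):1 a14@(2,5):1 a15@(5,2):1 a16@(4,5):1 a17@(2,0):1

2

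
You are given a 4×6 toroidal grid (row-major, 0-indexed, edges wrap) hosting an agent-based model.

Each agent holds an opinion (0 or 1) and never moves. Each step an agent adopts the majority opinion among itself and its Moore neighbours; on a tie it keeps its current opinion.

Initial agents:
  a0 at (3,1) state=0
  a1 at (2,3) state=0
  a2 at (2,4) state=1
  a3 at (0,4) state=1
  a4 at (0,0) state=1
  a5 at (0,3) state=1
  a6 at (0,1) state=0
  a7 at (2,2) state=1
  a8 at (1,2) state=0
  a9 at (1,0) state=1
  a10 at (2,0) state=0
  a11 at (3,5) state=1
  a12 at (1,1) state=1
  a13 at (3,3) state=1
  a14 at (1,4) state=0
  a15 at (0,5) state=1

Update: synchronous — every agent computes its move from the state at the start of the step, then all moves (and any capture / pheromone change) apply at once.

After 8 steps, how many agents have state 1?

t=1: a0@(3,1):0 a1@(2,3):0 a2@(2,4):1 a3@(0,4):1 a4@(0,0):1 a5@(0,3):1 a6@(0,1):0 a7@(2,2):1 a8@(1,2):0 a9@(1,0):1 a10@(2,0):1 a11@(3,5):1 a12@(1,1):1 a13@(3,3):1 a14@(1,4):1 a15@(0,5):1
t=2: a0@(3,1):1 a1@(2,3):1 a2@(2,4):1 a3@(0,4):1 a4@(0,0):1 a5@(0,3):1 a6@(0,1):0 a7@(2,2):1 a8@(1,2):0 a9@(1,0):1 a10@(2,0):1 a11@(3,5):1 a12@(1,1):1 a13@(3,3):1 a14@(1,4):1 a15@(0,5):1
t=3: a0@(3,1):1 a1@(2,3):1 a2@(2,4):1 a3@(0,4):1 a4@(0,0):1 a5@(0,3):1 a6@(0,1):1 a7@(2,2):1 a8@(1,2):1 a9@(1,0):1 a10@(2,0):1 a11@(3,5):1 a12@(1,1):1 a13@(3,3):1 a14@(1,4):1 a15@(0,5):1
t=4: (unchanged — steady state)

16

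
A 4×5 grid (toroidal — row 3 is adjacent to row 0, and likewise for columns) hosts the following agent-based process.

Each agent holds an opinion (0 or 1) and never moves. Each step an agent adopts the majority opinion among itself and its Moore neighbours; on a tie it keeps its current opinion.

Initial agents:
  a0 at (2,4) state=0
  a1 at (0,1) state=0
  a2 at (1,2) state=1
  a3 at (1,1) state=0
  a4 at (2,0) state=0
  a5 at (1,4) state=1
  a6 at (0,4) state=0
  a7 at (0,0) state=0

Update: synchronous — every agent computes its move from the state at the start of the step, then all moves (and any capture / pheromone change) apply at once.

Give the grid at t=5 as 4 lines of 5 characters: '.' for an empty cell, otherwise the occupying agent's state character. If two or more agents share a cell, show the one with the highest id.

00..0
.00.0
0...0
.....

t=1: a0@(2,4):0 a1@(0,1):0 a2@(1,2):0 a3@(1,1):0 a4@(2,0):0 a5@(1,4):0 a6@(0,4):0 a7@(0,0):0
t=2: (unchanged — steady state)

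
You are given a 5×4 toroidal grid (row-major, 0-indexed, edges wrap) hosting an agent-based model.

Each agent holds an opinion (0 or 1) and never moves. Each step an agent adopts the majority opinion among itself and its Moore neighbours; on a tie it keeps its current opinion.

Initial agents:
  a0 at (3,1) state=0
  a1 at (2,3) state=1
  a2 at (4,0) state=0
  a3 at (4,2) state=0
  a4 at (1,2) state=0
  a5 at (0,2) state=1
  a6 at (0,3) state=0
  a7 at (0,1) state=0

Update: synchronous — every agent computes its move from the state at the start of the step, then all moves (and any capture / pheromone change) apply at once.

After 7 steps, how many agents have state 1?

1

t=1: a0@(3,1):0 a1@(2,3):1 a2@(4,0):0 a3@(4,2):0 a4@(1,2):0 a5@(0,2):0 a6@(0,3):0 a7@(0,1):0
t=2: (unchanged — steady state)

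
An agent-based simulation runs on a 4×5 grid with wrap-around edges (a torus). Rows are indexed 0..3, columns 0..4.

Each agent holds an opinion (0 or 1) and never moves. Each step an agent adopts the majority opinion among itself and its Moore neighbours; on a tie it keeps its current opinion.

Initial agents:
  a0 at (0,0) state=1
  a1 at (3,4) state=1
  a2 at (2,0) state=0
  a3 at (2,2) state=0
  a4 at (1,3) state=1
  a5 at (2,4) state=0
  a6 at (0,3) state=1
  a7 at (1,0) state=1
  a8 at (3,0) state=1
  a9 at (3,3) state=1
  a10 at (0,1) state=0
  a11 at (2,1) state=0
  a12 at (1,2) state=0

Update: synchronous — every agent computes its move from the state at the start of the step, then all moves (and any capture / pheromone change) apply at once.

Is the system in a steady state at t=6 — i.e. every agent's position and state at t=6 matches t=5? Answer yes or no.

no

t=1: a0@(0,0):1 a1@(3,4):1 a2@(2,0):0 a3@(2,2):0 a4@(1,3):0 a5@(2,4):1 a6@(0,3):1 a7@(1,0):0 a8@(3,0):0 a9@(3,3):1 a10@(0,1):1 a11@(2,1):0 a12@(1,2):0
t=2: a0@(0,0):1 a1@(3,4):1 a2@(2,0):0 a3@(2,2):0 a4@(1,3):0 a5@(2,4):0 a6@(0,3):1 a7@(1,0):0 a8@(3,0):1 a9@(3,3):1 a10@(0,1):0 a11@(2,1):0 a12@(1,2):0
t=3: a0@(0,0):1 a1@(3,4):1 a2@(2,0):0 a3@(2,2):0 a4@(1,3):0 a5@(2,4):0 a6@(0,3):1 a7@(1,0):0 a8@(3,0):0 a9@(3,3):1 a10@(0,1):0 a11@(2,1):0 a12@(1,2):0
t=4: a0@(0,0):0 a1@(3,4):1 a2@(2,0):0 a3@(2,2):0 a4@(1,3):0 a5@(2,4):0 a6@(0,3):1 a7@(1,0):0 a8@(3,0):0 a9@(3,3):1 a10@(0,1):0 a11@(2,1):0 a12@(1,2):0
t=5: a0@(0,0):0 a1@(3,4):0 a2@(2,0):0 a3@(2,2):0 a4@(1,3):0 a5@(2,4):0 a6@(0,3):1 a7@(1,0):0 a8@(3,0):0 a9@(3,3):1 a10@(0,1):0 a11@(2,1):0 a12@(1,2):0
t=6: a0@(0,0):0 a1@(3,4):0 a2@(2,0):0 a3@(2,2):0 a4@(1,3):0 a5@(2,4):0 a6@(0,3):0 a7@(1,0):0 a8@(3,0):0 a9@(3,3):0 a10@(0,1):0 a11@(2,1):0 a12@(1,2):0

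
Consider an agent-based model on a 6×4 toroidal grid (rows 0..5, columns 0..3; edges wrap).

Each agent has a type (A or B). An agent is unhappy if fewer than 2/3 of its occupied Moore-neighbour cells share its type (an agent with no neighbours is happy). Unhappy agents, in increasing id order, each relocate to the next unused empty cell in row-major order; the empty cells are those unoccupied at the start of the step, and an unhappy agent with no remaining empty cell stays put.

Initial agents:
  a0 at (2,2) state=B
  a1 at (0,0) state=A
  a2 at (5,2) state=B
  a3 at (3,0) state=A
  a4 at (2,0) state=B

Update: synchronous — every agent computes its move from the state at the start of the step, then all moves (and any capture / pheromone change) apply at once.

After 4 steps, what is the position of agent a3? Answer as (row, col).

(1, 1)

t=1: a0@(2,2):B a1@(0,0):A a2@(5,2):B a3@(0,1):A a4@(0,2):B
t=2: a0@(2,2):B a1@(0,0):A a2@(0,3):B a3@(1,0):A a4@(1,1):B
t=3: a0@(2,2):B a1@(0,1):A a2@(0,2):B a3@(1,2):A a4@(1,3):B
t=4: a0@(0,0):B a1@(0,3):A a2@(1,0):B a3@(1,1):A a4@(1,3):B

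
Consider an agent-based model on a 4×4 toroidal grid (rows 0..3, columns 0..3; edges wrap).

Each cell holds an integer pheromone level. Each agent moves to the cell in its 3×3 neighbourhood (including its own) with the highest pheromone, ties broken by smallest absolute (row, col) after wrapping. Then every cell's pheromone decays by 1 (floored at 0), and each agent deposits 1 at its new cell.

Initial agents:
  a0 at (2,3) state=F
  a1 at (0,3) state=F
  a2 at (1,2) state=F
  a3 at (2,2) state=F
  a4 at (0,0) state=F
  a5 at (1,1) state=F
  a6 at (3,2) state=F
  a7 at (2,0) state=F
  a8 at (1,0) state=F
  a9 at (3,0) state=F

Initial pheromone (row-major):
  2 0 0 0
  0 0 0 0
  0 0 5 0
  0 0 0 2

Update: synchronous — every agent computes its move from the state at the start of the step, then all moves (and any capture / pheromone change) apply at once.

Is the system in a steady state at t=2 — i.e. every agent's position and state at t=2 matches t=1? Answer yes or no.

no

t=1: a0@(2,2) a1@(0,0) a2@(2,2) a3@(2,2) a4@(0,0) a5@(2,2) a6@(2,2) a7@(3,3) a8@(0,0) a9@(0,0) | pheromone: 5 0 0 0 / 0 0 0 0 / 0 0 9 0 / 0 0 0 2
t=2: a0@(2,2) a1@(0,0) a2@(2,2) a3@(2,2) a4@(0,0) a5@(2,2) a6@(2,2) a7@(2,2) a8@(0,0) a9@(0,0) | pheromone: 8 0 0 0 / 0 0 0 0 / 0 0 14 0 / 0 0 0 1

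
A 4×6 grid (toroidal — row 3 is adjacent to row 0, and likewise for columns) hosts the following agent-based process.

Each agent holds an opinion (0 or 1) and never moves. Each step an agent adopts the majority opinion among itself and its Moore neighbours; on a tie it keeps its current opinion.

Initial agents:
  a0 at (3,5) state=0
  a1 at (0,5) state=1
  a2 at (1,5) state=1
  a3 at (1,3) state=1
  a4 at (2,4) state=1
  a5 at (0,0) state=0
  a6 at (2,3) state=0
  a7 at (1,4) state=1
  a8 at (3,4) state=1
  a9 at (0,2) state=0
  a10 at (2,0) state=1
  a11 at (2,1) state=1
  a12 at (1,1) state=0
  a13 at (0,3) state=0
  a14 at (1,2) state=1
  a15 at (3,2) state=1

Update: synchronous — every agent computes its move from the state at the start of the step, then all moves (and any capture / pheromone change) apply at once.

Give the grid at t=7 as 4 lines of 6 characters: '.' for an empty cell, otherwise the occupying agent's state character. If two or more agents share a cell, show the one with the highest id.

1.11.1
.11111
11.11.
..1.11

t=1: a0@(3,5):1 a1@(0,5):1 a2@(1,5):1 a3@(1,3):1 a4@(2,4):1 a5@(0,0):0 a6@(2,3):1 a7@(1,4):1 a8@(3,4):1 a9@(0,2):0 a10@(2,0):1 a11@(2,1):1 a12@(1,1):0 a13@(0,3):1 a14@(1,2):0 a15@(3,2):0
t=2: a0@(3,5):1 a1@(0,5):1 a2@(1,5):1 a3@(1,3):1 a4@(2,4):1 a5@(0,0):1 a6@(2,3):1 a7@(1,4):1 a8@(3,4):1 a9@(0,2):0 a10@(2,0):1 a11@(2,1):0 a12@(1,1):0 a13@(0,3):1 a14@(1,2):1 a15@(3,2):1
t=3: a0@(3,5):1 a1@(0,5):1 a2@(1,5):1 a3@(1,3):1 a4@(2,4):1 a5@(0,0):1 a6@(2,3):1 a7@(1,4):1 a8@(3,4):1 a9@(0,2):1 a10@(2,0):1 a11@(2,1):1 a12@(1,1):0 a13@(0,3):1 a14@(1,2):1 a15@(3,2):1
t=4: a0@(3,5):1 a1@(0,5):1 a2@(1,5):1 a3@(1,3):1 a4@(2,4):1 a5@(0,0):1 a6@(2,3):1 a7@(1,4):1 a8@(3,4):1 a9@(0,2):1 a10@(2,0):1 a11@(2,1):1 a12@(1,1):1 a13@(0,3):1 a14@(1,2):1 a15@(3,2):1
t=5: (unchanged — steady state)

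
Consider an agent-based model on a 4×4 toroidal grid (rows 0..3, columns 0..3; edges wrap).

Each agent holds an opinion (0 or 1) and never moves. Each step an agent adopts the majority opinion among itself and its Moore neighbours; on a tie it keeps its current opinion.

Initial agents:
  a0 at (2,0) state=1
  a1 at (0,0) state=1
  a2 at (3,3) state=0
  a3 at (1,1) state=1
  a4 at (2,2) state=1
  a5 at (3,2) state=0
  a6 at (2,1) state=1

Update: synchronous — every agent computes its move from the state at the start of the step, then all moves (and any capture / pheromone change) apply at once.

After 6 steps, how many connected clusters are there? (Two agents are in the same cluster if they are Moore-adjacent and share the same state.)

t=1: a0@(2,0):1 a1@(0,0):1 a2@(3,3):1 a3@(1,1):1 a4@(2,2):1 a5@(3,2):0 a6@(2,1):1
t=2: a0@(2,0):1 a1@(0,0):1 a2@(3,3):1 a3@(1,1):1 a4@(2,2):1 a5@(3,2):1 a6@(2,1):1
t=3: (unchanged — steady state)

1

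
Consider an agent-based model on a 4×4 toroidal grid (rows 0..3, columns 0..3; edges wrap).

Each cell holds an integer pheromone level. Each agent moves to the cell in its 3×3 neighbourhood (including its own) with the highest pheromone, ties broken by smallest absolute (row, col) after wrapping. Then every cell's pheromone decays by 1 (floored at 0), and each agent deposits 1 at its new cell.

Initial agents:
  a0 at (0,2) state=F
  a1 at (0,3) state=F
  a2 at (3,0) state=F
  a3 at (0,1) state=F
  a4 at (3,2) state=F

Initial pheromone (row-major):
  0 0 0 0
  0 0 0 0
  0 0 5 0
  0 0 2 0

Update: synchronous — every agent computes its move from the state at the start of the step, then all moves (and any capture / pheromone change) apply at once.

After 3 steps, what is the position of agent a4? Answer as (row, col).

(2, 2)

t=1: a0@(3,2) a1@(3,2) a2@(0,0) a3@(3,2) a4@(2,2) | pheromone: 1 0 0 0 / 0 0 0 0 / 0 0 5 0 / 0 0 4 0
t=2: a0@(2,2) a1@(2,2) a2@(0,0) a3@(2,2) a4@(2,2) | pheromone: 1 0 0 0 / 0 0 0 0 / 0 0 8 0 / 0 0 3 0
t=3: a0@(2,2) a1@(2,2) a2@(0,0) a3@(2,2) a4@(2,2) | pheromone: 1 0 0 0 / 0 0 0 0 / 0 0 11 0 / 0 0 2 0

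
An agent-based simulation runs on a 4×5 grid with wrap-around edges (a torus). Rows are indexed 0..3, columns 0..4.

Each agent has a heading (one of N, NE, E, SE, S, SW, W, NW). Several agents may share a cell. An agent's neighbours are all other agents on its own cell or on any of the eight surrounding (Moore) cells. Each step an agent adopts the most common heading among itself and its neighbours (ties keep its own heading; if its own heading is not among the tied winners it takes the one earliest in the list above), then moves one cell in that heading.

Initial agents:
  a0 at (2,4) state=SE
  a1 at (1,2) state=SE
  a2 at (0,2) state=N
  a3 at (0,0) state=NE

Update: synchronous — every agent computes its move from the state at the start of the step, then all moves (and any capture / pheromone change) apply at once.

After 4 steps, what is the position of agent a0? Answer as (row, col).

(2, 3)

t=1: a0@(3,0):SE a1@(2,3):SE a2@(3,2):N a3@(3,1):NE
t=2: a0@(0,1):SE a1@(3,4):SE a2@(2,2):N a3@(2,2):NE
t=3: a0@(1,2):SE a1@(0,0):SE a2@(1,2):N a3@(1,3):NE
t=4: a0@(2,3):SE a1@(1,1):SE a2@(0,2):N a3@(0,4):NE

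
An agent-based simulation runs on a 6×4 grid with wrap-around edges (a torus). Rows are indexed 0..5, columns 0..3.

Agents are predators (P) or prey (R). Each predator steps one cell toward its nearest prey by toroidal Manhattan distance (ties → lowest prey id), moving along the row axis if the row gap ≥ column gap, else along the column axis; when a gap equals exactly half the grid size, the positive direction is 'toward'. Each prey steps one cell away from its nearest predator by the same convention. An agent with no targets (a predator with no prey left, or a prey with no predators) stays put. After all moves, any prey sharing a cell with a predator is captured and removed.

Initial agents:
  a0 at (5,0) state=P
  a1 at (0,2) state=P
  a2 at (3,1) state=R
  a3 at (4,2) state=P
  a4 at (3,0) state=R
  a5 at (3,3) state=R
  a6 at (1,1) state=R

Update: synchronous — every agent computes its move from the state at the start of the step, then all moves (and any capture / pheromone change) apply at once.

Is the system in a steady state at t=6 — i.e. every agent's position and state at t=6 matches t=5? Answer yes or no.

no

t=1: a0@(4,0):P a1@(1,2):P a2@(2,1):R a3@(3,2):P a4@(2,0):R a5@(2,3):R a6@(2,1):R
t=2: a0@(3,0):P a1@(2,2):P a2@(3,1):R a3@(2,2):P a4@(1,0):R a5@(3,3):R a6@(3,1):R
t=3: a0@(3,1):P a1@(3,2):P a3@(3,2):P a4@(0,0):R
t=4: a0@(4,1):P a1@(4,2):P a3@(4,2):P a4@(5,0):R
t=5: a0@(5,1):P a1@(4,3):P a3@(4,3):P a4@(0,0):R
t=6: a0@(0,1):P a1@(5,3):P a3@(5,3):P a4@(1,0):R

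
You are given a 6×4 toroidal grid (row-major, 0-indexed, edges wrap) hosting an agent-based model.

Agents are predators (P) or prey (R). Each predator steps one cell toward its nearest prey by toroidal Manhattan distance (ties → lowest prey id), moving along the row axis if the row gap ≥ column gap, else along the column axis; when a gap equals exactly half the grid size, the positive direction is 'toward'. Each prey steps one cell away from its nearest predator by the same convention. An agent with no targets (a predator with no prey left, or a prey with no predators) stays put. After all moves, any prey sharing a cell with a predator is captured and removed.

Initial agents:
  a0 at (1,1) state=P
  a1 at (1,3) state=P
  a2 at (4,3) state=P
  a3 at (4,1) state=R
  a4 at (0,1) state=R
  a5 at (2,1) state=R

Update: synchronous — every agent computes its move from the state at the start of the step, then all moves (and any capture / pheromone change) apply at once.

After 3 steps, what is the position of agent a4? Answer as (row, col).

t=1: a0@(0,1):P a1@(1,0):P a2@(4,0):P a4@(5,1):R a5@(3,1):R
t=2: a0@(5,1):P a1@(0,0):P a2@(5,0):P a4@(4,1):R a5@(2,1):R
t=3: a0@(4,1):P a1@(5,0):P a2@(4,0):P a4@(3,1):R a5@(1,1):R

(3, 1)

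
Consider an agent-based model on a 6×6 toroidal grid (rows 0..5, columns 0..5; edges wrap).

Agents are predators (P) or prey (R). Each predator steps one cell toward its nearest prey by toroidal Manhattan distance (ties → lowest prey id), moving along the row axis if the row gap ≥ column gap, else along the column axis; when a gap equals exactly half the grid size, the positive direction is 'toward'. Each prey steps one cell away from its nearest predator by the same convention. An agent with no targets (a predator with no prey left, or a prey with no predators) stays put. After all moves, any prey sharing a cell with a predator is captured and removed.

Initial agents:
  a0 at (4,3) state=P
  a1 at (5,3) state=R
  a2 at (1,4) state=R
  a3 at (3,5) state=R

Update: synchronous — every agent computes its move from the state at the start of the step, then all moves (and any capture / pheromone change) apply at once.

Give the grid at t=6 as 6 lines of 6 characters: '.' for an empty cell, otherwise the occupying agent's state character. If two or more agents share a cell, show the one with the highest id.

......
......
R.....
......
...P..
...RR.

t=1: a0@(5,3):P a1@(0,3):R a2@(0,4):R a3@(3,0):R
t=2: a0@(0,3):P a1@(1,3):R a2@(1,4):R a3@(3,5):R
t=3: a0@(1,3):P a1@(2,3):R a2@(2,4):R a3@(2,5):R
t=4: a0@(2,3):P a1@(3,3):R a2@(3,4):R a3@(2,0):R
t=5: a0@(3,3):P a1@(4,3):R a2@(4,4):R a3@(2,5):R
t=6: a0@(4,3):P a1@(5,3):R a2@(5,4):R a3@(2,0):R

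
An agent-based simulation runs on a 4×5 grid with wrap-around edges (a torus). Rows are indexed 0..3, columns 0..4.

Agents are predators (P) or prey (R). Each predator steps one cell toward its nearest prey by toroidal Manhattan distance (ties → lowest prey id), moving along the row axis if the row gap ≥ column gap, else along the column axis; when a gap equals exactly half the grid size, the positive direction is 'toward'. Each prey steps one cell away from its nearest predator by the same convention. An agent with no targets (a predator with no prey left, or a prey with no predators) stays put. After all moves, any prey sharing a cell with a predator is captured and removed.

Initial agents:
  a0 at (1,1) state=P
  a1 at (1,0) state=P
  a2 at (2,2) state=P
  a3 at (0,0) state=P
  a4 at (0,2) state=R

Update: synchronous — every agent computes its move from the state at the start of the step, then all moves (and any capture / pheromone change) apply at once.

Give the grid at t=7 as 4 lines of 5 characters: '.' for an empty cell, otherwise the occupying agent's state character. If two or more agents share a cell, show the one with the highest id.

.P...
.P...
.....
..P..

t=1: a0@(0,1):P a1@(1,1):P a2@(3,2):P a3@(0,1):P
t=2: (unchanged — steady state)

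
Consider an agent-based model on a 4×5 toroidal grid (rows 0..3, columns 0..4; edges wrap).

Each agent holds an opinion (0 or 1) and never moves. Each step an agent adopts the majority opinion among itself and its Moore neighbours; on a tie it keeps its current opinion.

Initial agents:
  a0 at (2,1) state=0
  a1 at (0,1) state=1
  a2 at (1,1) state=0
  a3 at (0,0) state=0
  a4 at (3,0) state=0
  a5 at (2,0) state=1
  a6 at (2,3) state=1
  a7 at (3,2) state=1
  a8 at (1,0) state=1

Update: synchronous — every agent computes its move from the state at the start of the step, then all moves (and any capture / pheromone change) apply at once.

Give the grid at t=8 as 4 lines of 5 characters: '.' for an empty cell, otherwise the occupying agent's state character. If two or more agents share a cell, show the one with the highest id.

t=1: a0@(2,1):0 a1@(0,1):1 a2@(1,1):0 a3@(0,0):0 a4@(3,0):0 a5@(2,0):0 a6@(2,3):1 a7@(3,2):1 a8@(1,0):1
t=2: a0@(2,1):0 a1@(0,1):1 a2@(1,1):0 a3@(0,0):0 a4@(3,0):0 a5@(2,0):0 a6@(2,3):1 a7@(3,2):1 a8@(1,0):0
t=3: a0@(2,1):0 a1@(0,1):0 a2@(1,1):0 a3@(0,0):0 a4@(3,0):0 a5@(2,0):0 a6@(2,3):1 a7@(3,2):1 a8@(1,0):0
t=4: (unchanged — steady state)

00...
00...
00.1.
0.1..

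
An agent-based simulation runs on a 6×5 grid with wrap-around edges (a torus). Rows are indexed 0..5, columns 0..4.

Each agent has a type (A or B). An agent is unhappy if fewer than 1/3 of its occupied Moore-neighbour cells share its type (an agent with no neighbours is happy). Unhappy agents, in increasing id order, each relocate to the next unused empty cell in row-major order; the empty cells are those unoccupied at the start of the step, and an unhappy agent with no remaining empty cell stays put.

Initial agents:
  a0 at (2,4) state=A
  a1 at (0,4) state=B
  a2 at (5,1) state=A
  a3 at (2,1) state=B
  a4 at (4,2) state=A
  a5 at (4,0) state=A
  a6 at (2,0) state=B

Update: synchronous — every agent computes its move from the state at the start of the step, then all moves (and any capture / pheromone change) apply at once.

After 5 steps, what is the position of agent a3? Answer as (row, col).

t=1: a0@(0,0):A a1@(0,4):B a2@(5,1):A a3@(2,1):B a4@(4,2):A a5@(4,0):A a6@(2,0):B
t=2: a0@(0,0):A a1@(0,1):B a2@(5,1):A a3@(2,1):B a4@(4,2):A a5@(4,0):A a6@(2,0):B
t=3: a0@(0,0):A a1@(0,2):B a2@(5,1):A a3@(2,1):B a4@(4,2):A a5@(4,0):A a6@(2,0):B
t=4: a0@(0,0):A a1@(0,1):B a2@(5,1):A a3@(2,1):B a4@(4,2):A a5@(4,0):A a6@(2,0):B
t=5: a0@(0,0):A a1@(0,2):B a2@(5,1):A a3@(2,1):B a4@(4,2):A a5@(4,0):A a6@(2,0):B

(2, 1)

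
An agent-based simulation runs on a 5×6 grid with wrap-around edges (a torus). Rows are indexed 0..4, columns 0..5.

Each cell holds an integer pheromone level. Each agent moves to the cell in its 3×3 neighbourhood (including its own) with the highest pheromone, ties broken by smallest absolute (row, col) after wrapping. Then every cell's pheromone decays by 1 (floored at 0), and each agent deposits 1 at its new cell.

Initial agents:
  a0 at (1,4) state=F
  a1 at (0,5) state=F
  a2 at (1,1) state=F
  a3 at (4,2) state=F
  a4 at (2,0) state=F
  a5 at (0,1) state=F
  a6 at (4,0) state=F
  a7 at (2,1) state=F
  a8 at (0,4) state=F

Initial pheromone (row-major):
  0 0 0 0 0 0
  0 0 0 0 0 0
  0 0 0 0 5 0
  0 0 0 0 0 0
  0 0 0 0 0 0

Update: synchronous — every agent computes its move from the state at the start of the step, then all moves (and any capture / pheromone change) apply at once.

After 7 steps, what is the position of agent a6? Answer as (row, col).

t=1: a0@(2,4) a1@(0,0) a2@(0,0) a3@(0,1) a4@(1,0) a5@(0,0) a6@(0,0) a7@(1,0) a8@(0,3) | pheromone: 4 1 0 1 0 0 / 2 0 0 0 0 0 / 0 0 0 0 5 0 / 0 0 0 0 0 0 / 0 0 0 0 0 0
t=2: a0@(2,4) a1@(0,0) a2@(0,0) a3@(0,0) a4@(0,0) a5@(0,0) a6@(0,0) a7@(0,0) a8@(0,3) | pheromone: 10 0 0 1 0 0 / 1 0 0 0 0 0 / 0 0 0 0 5 0 / 0 0 0 0 0 0 / 0 0 0 0 0 0
t=3: a0@(2,4) a1@(0,0) a2@(0,0) a3@(0,0) a4@(0,0) a5@(0,0) a6@(0,0) a7@(0,0) a8@(0,3) | pheromone: 16 0 0 1 0 0 / 0 0 0 0 0 0 / 0 0 0 0 5 0 / 0 0 0 0 0 0 / 0 0 0 0 0 0
t=4: a0@(2,4) a1@(0,0) a2@(0,0) a3@(0,0) a4@(0,0) a5@(0,0) a6@(0,0) a7@(0,0) a8@(0,3) | pheromone: 22 0 0 1 0 0 / 0 0 0 0 0 0 / 0 0 0 0 5 0 / 0 0 0 0 0 0 / 0 0 0 0 0 0
t=5: a0@(2,4) a1@(0,0) a2@(0,0) a3@(0,0) a4@(0,0) a5@(0,0) a6@(0,0) a7@(0,0) a8@(0,3) | pheromone: 28 0 0 1 0 0 / 0 0 0 0 0 0 / 0 0 0 0 5 0 / 0 0 0 0 0 0 / 0 0 0 0 0 0
t=6: a0@(2,4) a1@(0,0) a2@(0,0) a3@(0,0) a4@(0,0) a5@(0,0) a6@(0,0) a7@(0,0) a8@(0,3) | pheromone: 34 0 0 1 0 0 / 0 0 0 0 0 0 / 0 0 0 0 5 0 / 0 0 0 0 0 0 / 0 0 0 0 0 0
t=7: a0@(2,4) a1@(0,0) a2@(0,0) a3@(0,0) a4@(0,0) a5@(0,0) a6@(0,0) a7@(0,0) a8@(0,3) | pheromone: 40 0 0 1 0 0 / 0 0 0 0 0 0 / 0 0 0 0 5 0 / 0 0 0 0 0 0 / 0 0 0 0 0 0

(0, 0)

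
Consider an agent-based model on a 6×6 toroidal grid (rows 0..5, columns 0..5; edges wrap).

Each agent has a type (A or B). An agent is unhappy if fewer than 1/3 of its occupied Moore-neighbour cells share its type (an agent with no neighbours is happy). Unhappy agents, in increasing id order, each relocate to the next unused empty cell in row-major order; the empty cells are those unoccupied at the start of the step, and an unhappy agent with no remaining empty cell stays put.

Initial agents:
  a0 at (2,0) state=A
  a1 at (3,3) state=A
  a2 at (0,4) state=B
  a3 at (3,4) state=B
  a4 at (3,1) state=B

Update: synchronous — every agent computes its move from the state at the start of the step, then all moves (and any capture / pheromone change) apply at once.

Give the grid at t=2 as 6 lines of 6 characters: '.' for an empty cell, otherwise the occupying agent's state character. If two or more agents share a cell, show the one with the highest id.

t=1: a0@(0,0):A a1@(0,1):A a2@(0,4):B a3@(0,2):B a4@(0,3):B
t=2: (unchanged — steady state)

AABBB.
......
......
......
......
......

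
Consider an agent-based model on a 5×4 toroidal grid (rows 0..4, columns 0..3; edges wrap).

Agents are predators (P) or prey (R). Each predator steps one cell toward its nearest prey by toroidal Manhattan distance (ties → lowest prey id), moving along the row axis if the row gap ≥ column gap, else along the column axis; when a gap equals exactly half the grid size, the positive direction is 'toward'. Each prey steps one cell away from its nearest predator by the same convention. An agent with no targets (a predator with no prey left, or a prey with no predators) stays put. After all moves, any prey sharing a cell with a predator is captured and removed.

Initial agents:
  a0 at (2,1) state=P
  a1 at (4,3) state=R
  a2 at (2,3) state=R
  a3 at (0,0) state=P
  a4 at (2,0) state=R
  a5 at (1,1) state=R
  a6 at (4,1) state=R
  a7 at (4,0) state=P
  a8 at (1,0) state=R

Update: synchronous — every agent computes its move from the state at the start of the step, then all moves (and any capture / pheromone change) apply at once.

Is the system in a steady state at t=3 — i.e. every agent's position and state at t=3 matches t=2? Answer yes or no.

no

t=1: a0@(2,0):P a1@(4,2):R a2@(2,2):R a3@(1,0):P a4@(2,3):R a5@(0,1):R a6@(4,2):R a7@(4,3):P
t=2: a0@(2,3):P a1@(4,1):R a2@(2,1):R a3@(2,0):P a4@(2,2):R a5@(4,1):R a6@(4,1):R a7@(4,2):P
t=3: a0@(2,2):P a1@(4,0):R a3@(2,1):P a5@(4,0):R a6@(4,0):R a7@(4,1):P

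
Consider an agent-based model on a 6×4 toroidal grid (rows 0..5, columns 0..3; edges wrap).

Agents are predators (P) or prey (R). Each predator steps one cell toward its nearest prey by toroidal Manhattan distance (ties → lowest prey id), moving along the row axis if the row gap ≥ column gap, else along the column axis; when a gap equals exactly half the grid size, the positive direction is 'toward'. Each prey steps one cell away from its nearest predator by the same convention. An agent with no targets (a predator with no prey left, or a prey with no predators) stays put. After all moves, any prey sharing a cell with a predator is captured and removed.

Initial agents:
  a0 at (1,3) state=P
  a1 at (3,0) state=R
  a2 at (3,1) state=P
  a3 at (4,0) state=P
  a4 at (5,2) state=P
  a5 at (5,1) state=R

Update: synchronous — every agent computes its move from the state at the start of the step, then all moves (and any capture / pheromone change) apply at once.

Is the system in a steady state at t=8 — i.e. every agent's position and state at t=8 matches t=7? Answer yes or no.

yes

t=1: a0@(2,3):P a1@(3,3):R a2@(3,0):P a3@(3,0):P a4@(5,1):P a5@(5,0):R
t=2: a0@(3,3):P a1@(4,3):R a2@(3,3):P a3@(3,3):P a4@(5,0):P a5@(5,3):R
t=3: a0@(4,3):P a2@(4,3):P a3@(4,3):P a4@(5,3):P a5@(5,2):R
t=4: a0@(5,3):P a2@(5,3):P a3@(5,3):P a4@(5,2):P a5@(5,1):R
t=5: a0@(5,0):P a2@(5,0):P a3@(5,0):P a4@(5,1):P
t=6: (unchanged — steady state)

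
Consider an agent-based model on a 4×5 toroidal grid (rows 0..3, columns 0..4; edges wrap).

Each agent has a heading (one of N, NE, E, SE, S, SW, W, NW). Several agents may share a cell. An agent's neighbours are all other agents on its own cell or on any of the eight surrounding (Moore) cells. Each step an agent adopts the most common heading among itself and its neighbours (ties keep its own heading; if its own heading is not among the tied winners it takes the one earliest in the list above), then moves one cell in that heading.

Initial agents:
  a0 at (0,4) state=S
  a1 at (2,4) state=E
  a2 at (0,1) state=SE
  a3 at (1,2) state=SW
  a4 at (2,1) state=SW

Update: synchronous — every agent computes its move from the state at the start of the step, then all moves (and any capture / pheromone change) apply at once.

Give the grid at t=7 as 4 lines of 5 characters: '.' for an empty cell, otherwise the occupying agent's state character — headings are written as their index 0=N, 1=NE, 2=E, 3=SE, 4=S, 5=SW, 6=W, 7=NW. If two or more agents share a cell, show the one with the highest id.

t=1: a0@(1,4):S a1@(2,0):E a2@(1,2):SE a3@(2,1):SW a4@(3,0):SW
t=2: a0@(2,4):S a1@(3,4):SW a2@(2,3):SE a3@(3,0):SW a4@(0,4):SW
t=3: a0@(3,3):SW a1@(0,3):SW a2@(3,4):SE a3@(0,4):SW a4@(1,3):SW
t=4: a0@(0,2):SW a1@(1,2):SW a2@(0,3):SW a3@(1,3):SW a4@(2,2):SW
t=5: a0@(1,1):SW a1@(2,1):SW a2@(1,2):SW a3@(2,2):SW a4@(3,1):SW
t=6: a0@(2,0):SW a1@(3,0):SW a2@(2,1):SW a3@(3,1):SW a4@(0,0):SW
t=7: a0@(3,4):SW a1@(0,4):SW a2@(3,0):SW a3@(0,0):SW a4@(1,4):SW

5...5
....5
.....
5...5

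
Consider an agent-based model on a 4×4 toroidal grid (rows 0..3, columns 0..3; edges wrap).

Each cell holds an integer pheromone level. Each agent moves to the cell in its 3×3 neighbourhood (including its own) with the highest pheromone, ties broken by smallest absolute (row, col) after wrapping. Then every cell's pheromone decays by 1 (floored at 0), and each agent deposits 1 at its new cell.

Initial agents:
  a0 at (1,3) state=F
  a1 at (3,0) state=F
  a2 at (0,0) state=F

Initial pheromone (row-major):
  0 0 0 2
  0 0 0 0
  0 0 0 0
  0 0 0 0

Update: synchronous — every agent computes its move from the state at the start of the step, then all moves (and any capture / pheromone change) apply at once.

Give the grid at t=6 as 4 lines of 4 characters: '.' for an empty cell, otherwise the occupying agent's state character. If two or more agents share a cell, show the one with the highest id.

...F
....
....
....

t=1: a0@(0,3) a1@(0,3) a2@(0,3) | pheromone: 0 0 0 4 / 0 0 0 0 / 0 0 0 0 / 0 0 0 0
t=2: a0@(0,3) a1@(0,3) a2@(0,3) | pheromone: 0 0 0 6 / 0 0 0 0 / 0 0 0 0 / 0 0 0 0
t=3: a0@(0,3) a1@(0,3) a2@(0,3) | pheromone: 0 0 0 8 / 0 0 0 0 / 0 0 0 0 / 0 0 0 0
t=4: a0@(0,3) a1@(0,3) a2@(0,3) | pheromone: 0 0 0 10 / 0 0 0 0 / 0 0 0 0 / 0 0 0 0
t=5: a0@(0,3) a1@(0,3) a2@(0,3) | pheromone: 0 0 0 12 / 0 0 0 0 / 0 0 0 0 / 0 0 0 0
t=6: a0@(0,3) a1@(0,3) a2@(0,3) | pheromone: 0 0 0 14 / 0 0 0 0 / 0 0 0 0 / 0 0 0 0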